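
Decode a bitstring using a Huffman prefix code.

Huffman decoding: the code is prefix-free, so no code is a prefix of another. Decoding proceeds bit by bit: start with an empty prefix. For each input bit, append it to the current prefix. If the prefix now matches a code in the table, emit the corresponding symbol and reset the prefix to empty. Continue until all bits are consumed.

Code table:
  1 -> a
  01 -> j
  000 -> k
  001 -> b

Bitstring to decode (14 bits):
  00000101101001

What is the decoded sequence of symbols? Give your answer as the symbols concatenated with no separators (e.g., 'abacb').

Answer: kbjajb

Derivation:
Bit 0: prefix='0' (no match yet)
Bit 1: prefix='00' (no match yet)
Bit 2: prefix='000' -> emit 'k', reset
Bit 3: prefix='0' (no match yet)
Bit 4: prefix='00' (no match yet)
Bit 5: prefix='001' -> emit 'b', reset
Bit 6: prefix='0' (no match yet)
Bit 7: prefix='01' -> emit 'j', reset
Bit 8: prefix='1' -> emit 'a', reset
Bit 9: prefix='0' (no match yet)
Bit 10: prefix='01' -> emit 'j', reset
Bit 11: prefix='0' (no match yet)
Bit 12: prefix='00' (no match yet)
Bit 13: prefix='001' -> emit 'b', reset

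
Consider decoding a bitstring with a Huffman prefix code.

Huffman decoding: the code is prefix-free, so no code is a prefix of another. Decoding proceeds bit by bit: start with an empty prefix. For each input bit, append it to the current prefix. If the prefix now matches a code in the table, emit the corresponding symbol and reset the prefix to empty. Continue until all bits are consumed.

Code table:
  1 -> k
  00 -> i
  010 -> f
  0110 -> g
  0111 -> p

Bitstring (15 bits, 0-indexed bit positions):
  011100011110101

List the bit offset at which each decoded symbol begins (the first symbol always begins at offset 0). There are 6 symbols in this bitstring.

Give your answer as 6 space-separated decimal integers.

Answer: 0 4 6 10 11 14

Derivation:
Bit 0: prefix='0' (no match yet)
Bit 1: prefix='01' (no match yet)
Bit 2: prefix='011' (no match yet)
Bit 3: prefix='0111' -> emit 'p', reset
Bit 4: prefix='0' (no match yet)
Bit 5: prefix='00' -> emit 'i', reset
Bit 6: prefix='0' (no match yet)
Bit 7: prefix='01' (no match yet)
Bit 8: prefix='011' (no match yet)
Bit 9: prefix='0111' -> emit 'p', reset
Bit 10: prefix='1' -> emit 'k', reset
Bit 11: prefix='0' (no match yet)
Bit 12: prefix='01' (no match yet)
Bit 13: prefix='010' -> emit 'f', reset
Bit 14: prefix='1' -> emit 'k', reset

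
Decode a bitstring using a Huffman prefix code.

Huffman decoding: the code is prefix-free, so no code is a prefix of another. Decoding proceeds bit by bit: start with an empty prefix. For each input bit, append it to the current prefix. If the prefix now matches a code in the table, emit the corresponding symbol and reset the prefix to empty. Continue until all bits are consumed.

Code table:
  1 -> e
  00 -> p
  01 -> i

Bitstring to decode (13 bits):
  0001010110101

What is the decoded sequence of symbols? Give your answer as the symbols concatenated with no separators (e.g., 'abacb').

Bit 0: prefix='0' (no match yet)
Bit 1: prefix='00' -> emit 'p', reset
Bit 2: prefix='0' (no match yet)
Bit 3: prefix='01' -> emit 'i', reset
Bit 4: prefix='0' (no match yet)
Bit 5: prefix='01' -> emit 'i', reset
Bit 6: prefix='0' (no match yet)
Bit 7: prefix='01' -> emit 'i', reset
Bit 8: prefix='1' -> emit 'e', reset
Bit 9: prefix='0' (no match yet)
Bit 10: prefix='01' -> emit 'i', reset
Bit 11: prefix='0' (no match yet)
Bit 12: prefix='01' -> emit 'i', reset

Answer: piiieii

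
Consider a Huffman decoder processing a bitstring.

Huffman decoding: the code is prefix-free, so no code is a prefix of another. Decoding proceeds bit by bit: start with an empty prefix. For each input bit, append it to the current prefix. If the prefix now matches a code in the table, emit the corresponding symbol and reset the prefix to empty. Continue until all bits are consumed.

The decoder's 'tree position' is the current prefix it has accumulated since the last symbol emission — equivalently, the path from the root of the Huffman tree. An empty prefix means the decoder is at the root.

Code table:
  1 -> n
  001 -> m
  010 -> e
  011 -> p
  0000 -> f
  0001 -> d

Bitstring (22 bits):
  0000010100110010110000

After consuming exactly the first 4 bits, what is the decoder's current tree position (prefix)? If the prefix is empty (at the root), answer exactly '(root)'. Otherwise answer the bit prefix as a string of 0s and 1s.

Answer: (root)

Derivation:
Bit 0: prefix='0' (no match yet)
Bit 1: prefix='00' (no match yet)
Bit 2: prefix='000' (no match yet)
Bit 3: prefix='0000' -> emit 'f', reset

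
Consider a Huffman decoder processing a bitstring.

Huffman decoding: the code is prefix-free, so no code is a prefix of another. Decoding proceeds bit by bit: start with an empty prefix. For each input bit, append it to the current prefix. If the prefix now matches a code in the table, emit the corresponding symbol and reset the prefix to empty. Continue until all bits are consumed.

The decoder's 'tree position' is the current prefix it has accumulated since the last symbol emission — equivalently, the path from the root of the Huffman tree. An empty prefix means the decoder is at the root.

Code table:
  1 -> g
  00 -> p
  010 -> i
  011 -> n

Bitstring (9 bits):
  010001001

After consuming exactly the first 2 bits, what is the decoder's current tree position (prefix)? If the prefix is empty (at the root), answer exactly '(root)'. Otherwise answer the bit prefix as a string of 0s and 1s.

Bit 0: prefix='0' (no match yet)
Bit 1: prefix='01' (no match yet)

Answer: 01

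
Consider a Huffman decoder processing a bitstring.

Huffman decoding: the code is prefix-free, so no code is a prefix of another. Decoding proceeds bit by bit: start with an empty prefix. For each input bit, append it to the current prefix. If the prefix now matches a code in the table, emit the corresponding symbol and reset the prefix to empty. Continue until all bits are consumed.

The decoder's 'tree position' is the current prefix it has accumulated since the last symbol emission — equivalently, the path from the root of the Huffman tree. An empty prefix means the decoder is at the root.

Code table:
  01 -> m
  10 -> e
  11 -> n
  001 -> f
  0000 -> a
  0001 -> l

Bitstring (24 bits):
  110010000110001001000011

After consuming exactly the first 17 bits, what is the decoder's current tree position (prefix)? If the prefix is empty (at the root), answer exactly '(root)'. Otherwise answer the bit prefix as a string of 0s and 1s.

Answer: 00

Derivation:
Bit 0: prefix='1' (no match yet)
Bit 1: prefix='11' -> emit 'n', reset
Bit 2: prefix='0' (no match yet)
Bit 3: prefix='00' (no match yet)
Bit 4: prefix='001' -> emit 'f', reset
Bit 5: prefix='0' (no match yet)
Bit 6: prefix='00' (no match yet)
Bit 7: prefix='000' (no match yet)
Bit 8: prefix='0000' -> emit 'a', reset
Bit 9: prefix='1' (no match yet)
Bit 10: prefix='11' -> emit 'n', reset
Bit 11: prefix='0' (no match yet)
Bit 12: prefix='00' (no match yet)
Bit 13: prefix='000' (no match yet)
Bit 14: prefix='0001' -> emit 'l', reset
Bit 15: prefix='0' (no match yet)
Bit 16: prefix='00' (no match yet)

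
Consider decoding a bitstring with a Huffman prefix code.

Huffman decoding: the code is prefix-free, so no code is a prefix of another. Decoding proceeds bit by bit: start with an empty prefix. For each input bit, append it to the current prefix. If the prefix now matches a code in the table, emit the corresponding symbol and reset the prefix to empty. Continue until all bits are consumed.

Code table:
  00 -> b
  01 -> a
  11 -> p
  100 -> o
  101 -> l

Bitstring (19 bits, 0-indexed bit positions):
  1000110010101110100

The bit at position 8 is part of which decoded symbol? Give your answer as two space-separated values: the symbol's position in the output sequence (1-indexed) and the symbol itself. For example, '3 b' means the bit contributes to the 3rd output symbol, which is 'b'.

Answer: 4 l

Derivation:
Bit 0: prefix='1' (no match yet)
Bit 1: prefix='10' (no match yet)
Bit 2: prefix='100' -> emit 'o', reset
Bit 3: prefix='0' (no match yet)
Bit 4: prefix='01' -> emit 'a', reset
Bit 5: prefix='1' (no match yet)
Bit 6: prefix='10' (no match yet)
Bit 7: prefix='100' -> emit 'o', reset
Bit 8: prefix='1' (no match yet)
Bit 9: prefix='10' (no match yet)
Bit 10: prefix='101' -> emit 'l', reset
Bit 11: prefix='0' (no match yet)
Bit 12: prefix='01' -> emit 'a', reset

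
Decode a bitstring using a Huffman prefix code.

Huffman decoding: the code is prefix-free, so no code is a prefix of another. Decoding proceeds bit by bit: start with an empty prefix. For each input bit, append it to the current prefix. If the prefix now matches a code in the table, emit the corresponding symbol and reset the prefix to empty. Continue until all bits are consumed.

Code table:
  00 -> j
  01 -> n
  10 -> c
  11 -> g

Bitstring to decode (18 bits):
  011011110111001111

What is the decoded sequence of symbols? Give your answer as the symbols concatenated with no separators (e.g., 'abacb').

Answer: ncggngjgg

Derivation:
Bit 0: prefix='0' (no match yet)
Bit 1: prefix='01' -> emit 'n', reset
Bit 2: prefix='1' (no match yet)
Bit 3: prefix='10' -> emit 'c', reset
Bit 4: prefix='1' (no match yet)
Bit 5: prefix='11' -> emit 'g', reset
Bit 6: prefix='1' (no match yet)
Bit 7: prefix='11' -> emit 'g', reset
Bit 8: prefix='0' (no match yet)
Bit 9: prefix='01' -> emit 'n', reset
Bit 10: prefix='1' (no match yet)
Bit 11: prefix='11' -> emit 'g', reset
Bit 12: prefix='0' (no match yet)
Bit 13: prefix='00' -> emit 'j', reset
Bit 14: prefix='1' (no match yet)
Bit 15: prefix='11' -> emit 'g', reset
Bit 16: prefix='1' (no match yet)
Bit 17: prefix='11' -> emit 'g', reset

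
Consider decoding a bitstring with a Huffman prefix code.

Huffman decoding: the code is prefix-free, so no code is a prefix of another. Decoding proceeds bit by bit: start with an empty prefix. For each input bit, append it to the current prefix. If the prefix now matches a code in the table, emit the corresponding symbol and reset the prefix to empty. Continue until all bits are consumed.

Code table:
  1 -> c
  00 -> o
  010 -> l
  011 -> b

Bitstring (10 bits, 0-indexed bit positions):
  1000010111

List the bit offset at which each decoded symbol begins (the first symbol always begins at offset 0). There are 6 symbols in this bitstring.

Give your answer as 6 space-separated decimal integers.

Bit 0: prefix='1' -> emit 'c', reset
Bit 1: prefix='0' (no match yet)
Bit 2: prefix='00' -> emit 'o', reset
Bit 3: prefix='0' (no match yet)
Bit 4: prefix='00' -> emit 'o', reset
Bit 5: prefix='1' -> emit 'c', reset
Bit 6: prefix='0' (no match yet)
Bit 7: prefix='01' (no match yet)
Bit 8: prefix='011' -> emit 'b', reset
Bit 9: prefix='1' -> emit 'c', reset

Answer: 0 1 3 5 6 9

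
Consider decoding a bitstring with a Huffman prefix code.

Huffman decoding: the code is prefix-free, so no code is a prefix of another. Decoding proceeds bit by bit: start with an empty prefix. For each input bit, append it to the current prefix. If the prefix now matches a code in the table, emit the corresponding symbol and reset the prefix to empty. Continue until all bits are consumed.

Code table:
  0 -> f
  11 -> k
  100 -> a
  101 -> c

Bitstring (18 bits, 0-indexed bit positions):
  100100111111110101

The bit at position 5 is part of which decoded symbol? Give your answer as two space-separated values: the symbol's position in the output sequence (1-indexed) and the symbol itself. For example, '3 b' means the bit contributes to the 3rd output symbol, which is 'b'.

Answer: 2 a

Derivation:
Bit 0: prefix='1' (no match yet)
Bit 1: prefix='10' (no match yet)
Bit 2: prefix='100' -> emit 'a', reset
Bit 3: prefix='1' (no match yet)
Bit 4: prefix='10' (no match yet)
Bit 5: prefix='100' -> emit 'a', reset
Bit 6: prefix='1' (no match yet)
Bit 7: prefix='11' -> emit 'k', reset
Bit 8: prefix='1' (no match yet)
Bit 9: prefix='11' -> emit 'k', reset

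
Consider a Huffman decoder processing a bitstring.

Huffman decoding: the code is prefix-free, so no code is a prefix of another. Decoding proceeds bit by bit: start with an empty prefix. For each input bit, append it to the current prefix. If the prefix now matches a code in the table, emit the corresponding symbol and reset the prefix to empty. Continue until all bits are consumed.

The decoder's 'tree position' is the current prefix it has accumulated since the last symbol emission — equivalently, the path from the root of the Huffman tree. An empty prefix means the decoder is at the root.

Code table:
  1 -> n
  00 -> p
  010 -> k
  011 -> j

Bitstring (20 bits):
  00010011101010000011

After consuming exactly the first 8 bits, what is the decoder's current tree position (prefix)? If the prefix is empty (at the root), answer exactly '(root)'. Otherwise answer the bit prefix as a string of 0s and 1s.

Bit 0: prefix='0' (no match yet)
Bit 1: prefix='00' -> emit 'p', reset
Bit 2: prefix='0' (no match yet)
Bit 3: prefix='01' (no match yet)
Bit 4: prefix='010' -> emit 'k', reset
Bit 5: prefix='0' (no match yet)
Bit 6: prefix='01' (no match yet)
Bit 7: prefix='011' -> emit 'j', reset

Answer: (root)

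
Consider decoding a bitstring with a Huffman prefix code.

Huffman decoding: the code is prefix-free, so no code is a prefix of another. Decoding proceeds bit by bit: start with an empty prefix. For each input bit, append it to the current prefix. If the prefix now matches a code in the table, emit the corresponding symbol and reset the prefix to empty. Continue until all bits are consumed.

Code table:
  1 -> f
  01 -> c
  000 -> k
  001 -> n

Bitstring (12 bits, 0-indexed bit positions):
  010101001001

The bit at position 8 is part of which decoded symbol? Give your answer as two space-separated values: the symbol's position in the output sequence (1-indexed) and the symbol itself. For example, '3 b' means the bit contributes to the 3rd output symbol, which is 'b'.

Bit 0: prefix='0' (no match yet)
Bit 1: prefix='01' -> emit 'c', reset
Bit 2: prefix='0' (no match yet)
Bit 3: prefix='01' -> emit 'c', reset
Bit 4: prefix='0' (no match yet)
Bit 5: prefix='01' -> emit 'c', reset
Bit 6: prefix='0' (no match yet)
Bit 7: prefix='00' (no match yet)
Bit 8: prefix='001' -> emit 'n', reset
Bit 9: prefix='0' (no match yet)
Bit 10: prefix='00' (no match yet)
Bit 11: prefix='001' -> emit 'n', reset

Answer: 4 n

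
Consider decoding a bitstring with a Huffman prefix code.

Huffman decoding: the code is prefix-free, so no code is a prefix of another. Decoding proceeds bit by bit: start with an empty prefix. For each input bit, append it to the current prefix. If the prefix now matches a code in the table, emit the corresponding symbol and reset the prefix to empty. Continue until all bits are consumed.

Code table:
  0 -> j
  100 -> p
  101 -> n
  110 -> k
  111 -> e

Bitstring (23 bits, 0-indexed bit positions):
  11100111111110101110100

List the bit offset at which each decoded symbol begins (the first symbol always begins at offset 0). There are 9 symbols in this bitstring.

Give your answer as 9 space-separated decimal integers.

Bit 0: prefix='1' (no match yet)
Bit 1: prefix='11' (no match yet)
Bit 2: prefix='111' -> emit 'e', reset
Bit 3: prefix='0' -> emit 'j', reset
Bit 4: prefix='0' -> emit 'j', reset
Bit 5: prefix='1' (no match yet)
Bit 6: prefix='11' (no match yet)
Bit 7: prefix='111' -> emit 'e', reset
Bit 8: prefix='1' (no match yet)
Bit 9: prefix='11' (no match yet)
Bit 10: prefix='111' -> emit 'e', reset
Bit 11: prefix='1' (no match yet)
Bit 12: prefix='11' (no match yet)
Bit 13: prefix='110' -> emit 'k', reset
Bit 14: prefix='1' (no match yet)
Bit 15: prefix='10' (no match yet)
Bit 16: prefix='101' -> emit 'n', reset
Bit 17: prefix='1' (no match yet)
Bit 18: prefix='11' (no match yet)
Bit 19: prefix='110' -> emit 'k', reset
Bit 20: prefix='1' (no match yet)
Bit 21: prefix='10' (no match yet)
Bit 22: prefix='100' -> emit 'p', reset

Answer: 0 3 4 5 8 11 14 17 20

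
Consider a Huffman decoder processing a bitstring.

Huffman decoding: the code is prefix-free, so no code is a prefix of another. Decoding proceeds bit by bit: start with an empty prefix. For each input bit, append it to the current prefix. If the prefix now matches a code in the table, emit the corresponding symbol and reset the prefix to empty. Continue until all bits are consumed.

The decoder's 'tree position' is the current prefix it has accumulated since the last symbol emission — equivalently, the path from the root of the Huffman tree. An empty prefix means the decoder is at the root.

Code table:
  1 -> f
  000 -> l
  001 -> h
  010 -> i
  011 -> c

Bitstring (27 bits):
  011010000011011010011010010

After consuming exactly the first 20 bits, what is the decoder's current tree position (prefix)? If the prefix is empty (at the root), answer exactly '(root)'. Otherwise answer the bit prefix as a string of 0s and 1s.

Bit 0: prefix='0' (no match yet)
Bit 1: prefix='01' (no match yet)
Bit 2: prefix='011' -> emit 'c', reset
Bit 3: prefix='0' (no match yet)
Bit 4: prefix='01' (no match yet)
Bit 5: prefix='010' -> emit 'i', reset
Bit 6: prefix='0' (no match yet)
Bit 7: prefix='00' (no match yet)
Bit 8: prefix='000' -> emit 'l', reset
Bit 9: prefix='0' (no match yet)
Bit 10: prefix='01' (no match yet)
Bit 11: prefix='011' -> emit 'c', reset
Bit 12: prefix='0' (no match yet)
Bit 13: prefix='01' (no match yet)
Bit 14: prefix='011' -> emit 'c', reset
Bit 15: prefix='0' (no match yet)
Bit 16: prefix='01' (no match yet)
Bit 17: prefix='010' -> emit 'i', reset
Bit 18: prefix='0' (no match yet)
Bit 19: prefix='01' (no match yet)

Answer: 01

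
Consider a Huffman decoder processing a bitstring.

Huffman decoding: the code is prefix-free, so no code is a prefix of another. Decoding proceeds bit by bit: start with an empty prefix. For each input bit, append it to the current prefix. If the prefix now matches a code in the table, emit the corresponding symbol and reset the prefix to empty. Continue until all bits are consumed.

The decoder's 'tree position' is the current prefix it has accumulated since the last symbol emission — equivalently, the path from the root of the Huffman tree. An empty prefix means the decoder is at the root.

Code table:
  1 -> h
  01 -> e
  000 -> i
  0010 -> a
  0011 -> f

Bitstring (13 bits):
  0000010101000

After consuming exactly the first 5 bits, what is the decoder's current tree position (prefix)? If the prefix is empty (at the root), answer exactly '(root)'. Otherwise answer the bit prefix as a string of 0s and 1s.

Answer: 00

Derivation:
Bit 0: prefix='0' (no match yet)
Bit 1: prefix='00' (no match yet)
Bit 2: prefix='000' -> emit 'i', reset
Bit 3: prefix='0' (no match yet)
Bit 4: prefix='00' (no match yet)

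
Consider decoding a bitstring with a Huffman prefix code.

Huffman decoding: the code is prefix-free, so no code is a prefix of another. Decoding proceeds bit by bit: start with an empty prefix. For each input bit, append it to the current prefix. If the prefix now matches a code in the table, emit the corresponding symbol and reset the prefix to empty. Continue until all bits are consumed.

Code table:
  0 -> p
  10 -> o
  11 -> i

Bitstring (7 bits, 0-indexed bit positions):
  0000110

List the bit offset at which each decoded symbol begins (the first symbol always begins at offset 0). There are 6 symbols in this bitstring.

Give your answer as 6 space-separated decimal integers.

Bit 0: prefix='0' -> emit 'p', reset
Bit 1: prefix='0' -> emit 'p', reset
Bit 2: prefix='0' -> emit 'p', reset
Bit 3: prefix='0' -> emit 'p', reset
Bit 4: prefix='1' (no match yet)
Bit 5: prefix='11' -> emit 'i', reset
Bit 6: prefix='0' -> emit 'p', reset

Answer: 0 1 2 3 4 6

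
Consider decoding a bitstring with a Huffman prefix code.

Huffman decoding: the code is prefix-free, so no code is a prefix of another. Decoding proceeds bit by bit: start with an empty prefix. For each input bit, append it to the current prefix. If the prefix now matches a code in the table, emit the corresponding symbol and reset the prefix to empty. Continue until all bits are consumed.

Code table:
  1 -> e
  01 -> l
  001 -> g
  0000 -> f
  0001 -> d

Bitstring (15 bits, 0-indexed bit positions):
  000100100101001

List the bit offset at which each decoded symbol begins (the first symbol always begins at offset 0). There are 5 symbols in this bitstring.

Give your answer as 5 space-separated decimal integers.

Bit 0: prefix='0' (no match yet)
Bit 1: prefix='00' (no match yet)
Bit 2: prefix='000' (no match yet)
Bit 3: prefix='0001' -> emit 'd', reset
Bit 4: prefix='0' (no match yet)
Bit 5: prefix='00' (no match yet)
Bit 6: prefix='001' -> emit 'g', reset
Bit 7: prefix='0' (no match yet)
Bit 8: prefix='00' (no match yet)
Bit 9: prefix='001' -> emit 'g', reset
Bit 10: prefix='0' (no match yet)
Bit 11: prefix='01' -> emit 'l', reset
Bit 12: prefix='0' (no match yet)
Bit 13: prefix='00' (no match yet)
Bit 14: prefix='001' -> emit 'g', reset

Answer: 0 4 7 10 12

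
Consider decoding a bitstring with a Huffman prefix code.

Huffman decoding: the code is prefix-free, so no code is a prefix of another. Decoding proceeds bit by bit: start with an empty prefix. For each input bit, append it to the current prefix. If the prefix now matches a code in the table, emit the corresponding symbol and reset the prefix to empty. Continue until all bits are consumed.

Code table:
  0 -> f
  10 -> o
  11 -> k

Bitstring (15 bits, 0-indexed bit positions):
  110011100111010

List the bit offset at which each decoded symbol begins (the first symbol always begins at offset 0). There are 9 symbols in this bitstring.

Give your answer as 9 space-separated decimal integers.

Bit 0: prefix='1' (no match yet)
Bit 1: prefix='11' -> emit 'k', reset
Bit 2: prefix='0' -> emit 'f', reset
Bit 3: prefix='0' -> emit 'f', reset
Bit 4: prefix='1' (no match yet)
Bit 5: prefix='11' -> emit 'k', reset
Bit 6: prefix='1' (no match yet)
Bit 7: prefix='10' -> emit 'o', reset
Bit 8: prefix='0' -> emit 'f', reset
Bit 9: prefix='1' (no match yet)
Bit 10: prefix='11' -> emit 'k', reset
Bit 11: prefix='1' (no match yet)
Bit 12: prefix='10' -> emit 'o', reset
Bit 13: prefix='1' (no match yet)
Bit 14: prefix='10' -> emit 'o', reset

Answer: 0 2 3 4 6 8 9 11 13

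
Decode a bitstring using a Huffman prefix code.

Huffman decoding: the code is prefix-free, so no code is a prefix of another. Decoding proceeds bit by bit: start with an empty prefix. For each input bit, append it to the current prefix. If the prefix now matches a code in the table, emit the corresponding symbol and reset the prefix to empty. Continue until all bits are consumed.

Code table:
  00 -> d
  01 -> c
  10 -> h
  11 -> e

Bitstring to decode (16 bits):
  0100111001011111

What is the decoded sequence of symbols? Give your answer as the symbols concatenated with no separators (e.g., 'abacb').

Bit 0: prefix='0' (no match yet)
Bit 1: prefix='01' -> emit 'c', reset
Bit 2: prefix='0' (no match yet)
Bit 3: prefix='00' -> emit 'd', reset
Bit 4: prefix='1' (no match yet)
Bit 5: prefix='11' -> emit 'e', reset
Bit 6: prefix='1' (no match yet)
Bit 7: prefix='10' -> emit 'h', reset
Bit 8: prefix='0' (no match yet)
Bit 9: prefix='01' -> emit 'c', reset
Bit 10: prefix='0' (no match yet)
Bit 11: prefix='01' -> emit 'c', reset
Bit 12: prefix='1' (no match yet)
Bit 13: prefix='11' -> emit 'e', reset
Bit 14: prefix='1' (no match yet)
Bit 15: prefix='11' -> emit 'e', reset

Answer: cdehccee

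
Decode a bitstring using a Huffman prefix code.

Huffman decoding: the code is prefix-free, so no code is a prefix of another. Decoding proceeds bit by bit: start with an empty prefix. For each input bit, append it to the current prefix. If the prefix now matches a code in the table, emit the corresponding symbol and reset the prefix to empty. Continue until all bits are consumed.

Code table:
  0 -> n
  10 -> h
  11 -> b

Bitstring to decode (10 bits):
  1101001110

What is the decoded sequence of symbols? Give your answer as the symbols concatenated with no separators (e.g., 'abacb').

Answer: bnhnbh

Derivation:
Bit 0: prefix='1' (no match yet)
Bit 1: prefix='11' -> emit 'b', reset
Bit 2: prefix='0' -> emit 'n', reset
Bit 3: prefix='1' (no match yet)
Bit 4: prefix='10' -> emit 'h', reset
Bit 5: prefix='0' -> emit 'n', reset
Bit 6: prefix='1' (no match yet)
Bit 7: prefix='11' -> emit 'b', reset
Bit 8: prefix='1' (no match yet)
Bit 9: prefix='10' -> emit 'h', reset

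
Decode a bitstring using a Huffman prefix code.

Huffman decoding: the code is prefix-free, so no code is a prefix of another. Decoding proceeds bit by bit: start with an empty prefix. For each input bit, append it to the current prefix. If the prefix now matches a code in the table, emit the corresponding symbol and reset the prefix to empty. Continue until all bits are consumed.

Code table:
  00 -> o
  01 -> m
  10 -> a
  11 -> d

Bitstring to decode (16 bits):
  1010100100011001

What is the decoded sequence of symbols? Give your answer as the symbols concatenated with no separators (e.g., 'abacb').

Bit 0: prefix='1' (no match yet)
Bit 1: prefix='10' -> emit 'a', reset
Bit 2: prefix='1' (no match yet)
Bit 3: prefix='10' -> emit 'a', reset
Bit 4: prefix='1' (no match yet)
Bit 5: prefix='10' -> emit 'a', reset
Bit 6: prefix='0' (no match yet)
Bit 7: prefix='01' -> emit 'm', reset
Bit 8: prefix='0' (no match yet)
Bit 9: prefix='00' -> emit 'o', reset
Bit 10: prefix='0' (no match yet)
Bit 11: prefix='01' -> emit 'm', reset
Bit 12: prefix='1' (no match yet)
Bit 13: prefix='10' -> emit 'a', reset
Bit 14: prefix='0' (no match yet)
Bit 15: prefix='01' -> emit 'm', reset

Answer: aaamomam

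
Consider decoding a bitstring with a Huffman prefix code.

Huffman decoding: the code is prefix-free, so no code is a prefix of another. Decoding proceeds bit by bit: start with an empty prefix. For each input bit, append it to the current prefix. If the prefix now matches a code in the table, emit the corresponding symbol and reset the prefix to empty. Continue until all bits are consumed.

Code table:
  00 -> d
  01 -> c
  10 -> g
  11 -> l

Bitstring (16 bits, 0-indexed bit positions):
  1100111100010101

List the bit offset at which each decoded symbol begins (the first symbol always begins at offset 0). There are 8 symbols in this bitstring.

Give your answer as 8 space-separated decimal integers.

Bit 0: prefix='1' (no match yet)
Bit 1: prefix='11' -> emit 'l', reset
Bit 2: prefix='0' (no match yet)
Bit 3: prefix='00' -> emit 'd', reset
Bit 4: prefix='1' (no match yet)
Bit 5: prefix='11' -> emit 'l', reset
Bit 6: prefix='1' (no match yet)
Bit 7: prefix='11' -> emit 'l', reset
Bit 8: prefix='0' (no match yet)
Bit 9: prefix='00' -> emit 'd', reset
Bit 10: prefix='0' (no match yet)
Bit 11: prefix='01' -> emit 'c', reset
Bit 12: prefix='0' (no match yet)
Bit 13: prefix='01' -> emit 'c', reset
Bit 14: prefix='0' (no match yet)
Bit 15: prefix='01' -> emit 'c', reset

Answer: 0 2 4 6 8 10 12 14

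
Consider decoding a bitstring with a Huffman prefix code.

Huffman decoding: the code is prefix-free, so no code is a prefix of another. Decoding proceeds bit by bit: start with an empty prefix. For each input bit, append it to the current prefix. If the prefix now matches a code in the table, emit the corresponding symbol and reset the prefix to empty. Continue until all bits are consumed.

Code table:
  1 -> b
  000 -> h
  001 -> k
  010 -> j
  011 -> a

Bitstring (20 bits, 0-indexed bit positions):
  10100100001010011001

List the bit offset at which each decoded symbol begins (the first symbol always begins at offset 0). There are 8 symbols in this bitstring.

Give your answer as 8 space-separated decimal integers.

Answer: 0 1 4 7 10 11 14 17

Derivation:
Bit 0: prefix='1' -> emit 'b', reset
Bit 1: prefix='0' (no match yet)
Bit 2: prefix='01' (no match yet)
Bit 3: prefix='010' -> emit 'j', reset
Bit 4: prefix='0' (no match yet)
Bit 5: prefix='01' (no match yet)
Bit 6: prefix='010' -> emit 'j', reset
Bit 7: prefix='0' (no match yet)
Bit 8: prefix='00' (no match yet)
Bit 9: prefix='000' -> emit 'h', reset
Bit 10: prefix='1' -> emit 'b', reset
Bit 11: prefix='0' (no match yet)
Bit 12: prefix='01' (no match yet)
Bit 13: prefix='010' -> emit 'j', reset
Bit 14: prefix='0' (no match yet)
Bit 15: prefix='01' (no match yet)
Bit 16: prefix='011' -> emit 'a', reset
Bit 17: prefix='0' (no match yet)
Bit 18: prefix='00' (no match yet)
Bit 19: prefix='001' -> emit 'k', reset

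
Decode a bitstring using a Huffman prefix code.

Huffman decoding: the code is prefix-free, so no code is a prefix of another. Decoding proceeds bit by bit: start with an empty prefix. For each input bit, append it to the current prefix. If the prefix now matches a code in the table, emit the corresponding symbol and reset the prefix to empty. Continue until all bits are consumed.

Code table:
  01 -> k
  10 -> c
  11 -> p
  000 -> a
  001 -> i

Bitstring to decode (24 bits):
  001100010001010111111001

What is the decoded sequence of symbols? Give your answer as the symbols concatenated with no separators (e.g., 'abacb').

Answer: iciaccpppi

Derivation:
Bit 0: prefix='0' (no match yet)
Bit 1: prefix='00' (no match yet)
Bit 2: prefix='001' -> emit 'i', reset
Bit 3: prefix='1' (no match yet)
Bit 4: prefix='10' -> emit 'c', reset
Bit 5: prefix='0' (no match yet)
Bit 6: prefix='00' (no match yet)
Bit 7: prefix='001' -> emit 'i', reset
Bit 8: prefix='0' (no match yet)
Bit 9: prefix='00' (no match yet)
Bit 10: prefix='000' -> emit 'a', reset
Bit 11: prefix='1' (no match yet)
Bit 12: prefix='10' -> emit 'c', reset
Bit 13: prefix='1' (no match yet)
Bit 14: prefix='10' -> emit 'c', reset
Bit 15: prefix='1' (no match yet)
Bit 16: prefix='11' -> emit 'p', reset
Bit 17: prefix='1' (no match yet)
Bit 18: prefix='11' -> emit 'p', reset
Bit 19: prefix='1' (no match yet)
Bit 20: prefix='11' -> emit 'p', reset
Bit 21: prefix='0' (no match yet)
Bit 22: prefix='00' (no match yet)
Bit 23: prefix='001' -> emit 'i', reset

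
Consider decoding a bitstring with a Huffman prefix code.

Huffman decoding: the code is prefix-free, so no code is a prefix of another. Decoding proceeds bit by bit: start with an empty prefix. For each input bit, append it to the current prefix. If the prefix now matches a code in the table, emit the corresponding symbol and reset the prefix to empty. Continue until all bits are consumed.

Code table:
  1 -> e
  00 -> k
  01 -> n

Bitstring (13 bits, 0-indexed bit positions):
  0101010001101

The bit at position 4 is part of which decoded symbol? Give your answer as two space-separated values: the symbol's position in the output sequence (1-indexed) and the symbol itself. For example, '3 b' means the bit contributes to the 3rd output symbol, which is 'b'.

Answer: 3 n

Derivation:
Bit 0: prefix='0' (no match yet)
Bit 1: prefix='01' -> emit 'n', reset
Bit 2: prefix='0' (no match yet)
Bit 3: prefix='01' -> emit 'n', reset
Bit 4: prefix='0' (no match yet)
Bit 5: prefix='01' -> emit 'n', reset
Bit 6: prefix='0' (no match yet)
Bit 7: prefix='00' -> emit 'k', reset
Bit 8: prefix='0' (no match yet)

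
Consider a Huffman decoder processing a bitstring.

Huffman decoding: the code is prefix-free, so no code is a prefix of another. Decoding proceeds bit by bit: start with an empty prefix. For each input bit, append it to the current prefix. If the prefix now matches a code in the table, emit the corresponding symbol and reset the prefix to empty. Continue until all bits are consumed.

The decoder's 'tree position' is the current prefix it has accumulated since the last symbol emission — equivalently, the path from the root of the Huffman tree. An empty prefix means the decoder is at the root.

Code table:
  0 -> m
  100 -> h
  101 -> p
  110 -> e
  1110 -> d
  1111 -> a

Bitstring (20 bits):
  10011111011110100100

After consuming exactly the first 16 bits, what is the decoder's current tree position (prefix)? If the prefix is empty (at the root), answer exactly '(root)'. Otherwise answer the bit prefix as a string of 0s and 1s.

Bit 0: prefix='1' (no match yet)
Bit 1: prefix='10' (no match yet)
Bit 2: prefix='100' -> emit 'h', reset
Bit 3: prefix='1' (no match yet)
Bit 4: prefix='11' (no match yet)
Bit 5: prefix='111' (no match yet)
Bit 6: prefix='1111' -> emit 'a', reset
Bit 7: prefix='1' (no match yet)
Bit 8: prefix='10' (no match yet)
Bit 9: prefix='101' -> emit 'p', reset
Bit 10: prefix='1' (no match yet)
Bit 11: prefix='11' (no match yet)
Bit 12: prefix='111' (no match yet)
Bit 13: prefix='1110' -> emit 'd', reset
Bit 14: prefix='1' (no match yet)
Bit 15: prefix='10' (no match yet)

Answer: 10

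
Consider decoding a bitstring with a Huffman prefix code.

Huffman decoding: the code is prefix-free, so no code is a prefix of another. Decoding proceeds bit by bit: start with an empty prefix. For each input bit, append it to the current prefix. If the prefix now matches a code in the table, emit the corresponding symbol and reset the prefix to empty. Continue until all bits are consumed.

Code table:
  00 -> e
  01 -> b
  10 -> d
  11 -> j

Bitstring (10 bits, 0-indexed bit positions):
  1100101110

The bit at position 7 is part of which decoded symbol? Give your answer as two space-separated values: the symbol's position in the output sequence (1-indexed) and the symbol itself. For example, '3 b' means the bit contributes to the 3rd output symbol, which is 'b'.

Answer: 4 j

Derivation:
Bit 0: prefix='1' (no match yet)
Bit 1: prefix='11' -> emit 'j', reset
Bit 2: prefix='0' (no match yet)
Bit 3: prefix='00' -> emit 'e', reset
Bit 4: prefix='1' (no match yet)
Bit 5: prefix='10' -> emit 'd', reset
Bit 6: prefix='1' (no match yet)
Bit 7: prefix='11' -> emit 'j', reset
Bit 8: prefix='1' (no match yet)
Bit 9: prefix='10' -> emit 'd', reset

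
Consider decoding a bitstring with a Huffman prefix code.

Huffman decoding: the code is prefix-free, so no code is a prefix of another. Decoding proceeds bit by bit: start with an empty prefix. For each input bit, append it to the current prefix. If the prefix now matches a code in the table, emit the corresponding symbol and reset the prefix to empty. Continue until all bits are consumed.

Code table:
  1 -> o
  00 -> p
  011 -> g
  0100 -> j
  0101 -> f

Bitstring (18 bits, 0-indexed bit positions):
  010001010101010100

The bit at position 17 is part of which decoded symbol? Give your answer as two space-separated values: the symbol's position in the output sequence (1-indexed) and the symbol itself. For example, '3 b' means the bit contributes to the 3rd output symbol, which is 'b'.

Answer: 5 p

Derivation:
Bit 0: prefix='0' (no match yet)
Bit 1: prefix='01' (no match yet)
Bit 2: prefix='010' (no match yet)
Bit 3: prefix='0100' -> emit 'j', reset
Bit 4: prefix='0' (no match yet)
Bit 5: prefix='01' (no match yet)
Bit 6: prefix='010' (no match yet)
Bit 7: prefix='0101' -> emit 'f', reset
Bit 8: prefix='0' (no match yet)
Bit 9: prefix='01' (no match yet)
Bit 10: prefix='010' (no match yet)
Bit 11: prefix='0101' -> emit 'f', reset
Bit 12: prefix='0' (no match yet)
Bit 13: prefix='01' (no match yet)
Bit 14: prefix='010' (no match yet)
Bit 15: prefix='0101' -> emit 'f', reset
Bit 16: prefix='0' (no match yet)
Bit 17: prefix='00' -> emit 'p', reset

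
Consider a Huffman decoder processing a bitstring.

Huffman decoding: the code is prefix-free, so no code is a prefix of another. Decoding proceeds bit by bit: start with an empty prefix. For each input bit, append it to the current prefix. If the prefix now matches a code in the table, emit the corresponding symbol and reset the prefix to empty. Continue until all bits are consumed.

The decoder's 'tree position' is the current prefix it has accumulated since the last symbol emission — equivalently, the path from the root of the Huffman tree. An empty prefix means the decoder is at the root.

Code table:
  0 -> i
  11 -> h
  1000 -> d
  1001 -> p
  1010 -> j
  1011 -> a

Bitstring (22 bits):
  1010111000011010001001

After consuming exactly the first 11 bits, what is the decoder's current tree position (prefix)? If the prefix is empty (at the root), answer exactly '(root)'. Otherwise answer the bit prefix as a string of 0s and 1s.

Bit 0: prefix='1' (no match yet)
Bit 1: prefix='10' (no match yet)
Bit 2: prefix='101' (no match yet)
Bit 3: prefix='1010' -> emit 'j', reset
Bit 4: prefix='1' (no match yet)
Bit 5: prefix='11' -> emit 'h', reset
Bit 6: prefix='1' (no match yet)
Bit 7: prefix='10' (no match yet)
Bit 8: prefix='100' (no match yet)
Bit 9: prefix='1000' -> emit 'd', reset
Bit 10: prefix='0' -> emit 'i', reset

Answer: (root)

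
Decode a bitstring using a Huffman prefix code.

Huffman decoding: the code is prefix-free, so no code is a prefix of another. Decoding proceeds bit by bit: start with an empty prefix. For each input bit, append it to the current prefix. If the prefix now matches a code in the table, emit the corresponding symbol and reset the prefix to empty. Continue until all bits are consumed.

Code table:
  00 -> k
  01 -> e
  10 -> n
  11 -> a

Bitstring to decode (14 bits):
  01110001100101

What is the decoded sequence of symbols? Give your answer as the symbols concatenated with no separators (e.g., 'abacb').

Bit 0: prefix='0' (no match yet)
Bit 1: prefix='01' -> emit 'e', reset
Bit 2: prefix='1' (no match yet)
Bit 3: prefix='11' -> emit 'a', reset
Bit 4: prefix='0' (no match yet)
Bit 5: prefix='00' -> emit 'k', reset
Bit 6: prefix='0' (no match yet)
Bit 7: prefix='01' -> emit 'e', reset
Bit 8: prefix='1' (no match yet)
Bit 9: prefix='10' -> emit 'n', reset
Bit 10: prefix='0' (no match yet)
Bit 11: prefix='01' -> emit 'e', reset
Bit 12: prefix='0' (no match yet)
Bit 13: prefix='01' -> emit 'e', reset

Answer: eakenee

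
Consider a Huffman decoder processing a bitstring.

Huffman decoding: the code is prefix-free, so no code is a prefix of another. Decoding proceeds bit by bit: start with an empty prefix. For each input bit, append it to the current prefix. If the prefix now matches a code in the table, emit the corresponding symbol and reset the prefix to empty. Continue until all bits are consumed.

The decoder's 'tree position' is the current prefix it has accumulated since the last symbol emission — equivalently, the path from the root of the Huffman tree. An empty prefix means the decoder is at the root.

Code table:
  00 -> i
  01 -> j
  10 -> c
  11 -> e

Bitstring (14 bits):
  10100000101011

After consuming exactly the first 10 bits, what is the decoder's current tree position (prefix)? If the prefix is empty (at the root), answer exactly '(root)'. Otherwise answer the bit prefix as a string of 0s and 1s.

Answer: (root)

Derivation:
Bit 0: prefix='1' (no match yet)
Bit 1: prefix='10' -> emit 'c', reset
Bit 2: prefix='1' (no match yet)
Bit 3: prefix='10' -> emit 'c', reset
Bit 4: prefix='0' (no match yet)
Bit 5: prefix='00' -> emit 'i', reset
Bit 6: prefix='0' (no match yet)
Bit 7: prefix='00' -> emit 'i', reset
Bit 8: prefix='1' (no match yet)
Bit 9: prefix='10' -> emit 'c', reset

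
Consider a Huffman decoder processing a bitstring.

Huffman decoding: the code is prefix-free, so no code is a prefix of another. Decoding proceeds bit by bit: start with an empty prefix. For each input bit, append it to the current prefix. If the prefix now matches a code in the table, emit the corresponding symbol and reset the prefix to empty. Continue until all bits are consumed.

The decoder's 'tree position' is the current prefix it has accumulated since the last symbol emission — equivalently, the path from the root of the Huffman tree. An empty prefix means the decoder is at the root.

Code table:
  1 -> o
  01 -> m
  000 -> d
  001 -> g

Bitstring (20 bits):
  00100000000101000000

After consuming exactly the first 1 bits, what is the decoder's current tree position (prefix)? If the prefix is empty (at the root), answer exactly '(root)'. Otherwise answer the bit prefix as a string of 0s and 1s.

Answer: 0

Derivation:
Bit 0: prefix='0' (no match yet)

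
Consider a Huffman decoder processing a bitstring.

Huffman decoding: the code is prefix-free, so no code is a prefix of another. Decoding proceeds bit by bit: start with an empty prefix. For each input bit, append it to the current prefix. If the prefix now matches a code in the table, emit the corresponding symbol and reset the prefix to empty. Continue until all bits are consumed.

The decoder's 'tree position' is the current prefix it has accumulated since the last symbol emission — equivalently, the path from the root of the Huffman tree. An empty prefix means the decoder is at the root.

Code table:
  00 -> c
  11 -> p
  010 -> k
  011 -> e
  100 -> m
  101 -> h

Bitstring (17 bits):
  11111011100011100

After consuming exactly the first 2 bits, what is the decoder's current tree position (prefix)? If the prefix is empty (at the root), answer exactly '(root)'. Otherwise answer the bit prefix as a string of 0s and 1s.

Answer: (root)

Derivation:
Bit 0: prefix='1' (no match yet)
Bit 1: prefix='11' -> emit 'p', reset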